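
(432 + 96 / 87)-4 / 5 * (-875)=32860 / 29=1133.10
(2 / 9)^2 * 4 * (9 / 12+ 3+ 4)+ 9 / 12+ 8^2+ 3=22447 / 324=69.28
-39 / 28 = -1.39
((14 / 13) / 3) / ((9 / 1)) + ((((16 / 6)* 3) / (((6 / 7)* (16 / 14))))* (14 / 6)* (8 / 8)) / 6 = 1505 / 468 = 3.22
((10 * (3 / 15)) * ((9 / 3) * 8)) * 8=384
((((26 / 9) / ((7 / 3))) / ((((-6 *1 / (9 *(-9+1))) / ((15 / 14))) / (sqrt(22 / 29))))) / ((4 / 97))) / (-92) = -18915 *sqrt(638) / 130732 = -3.65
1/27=0.04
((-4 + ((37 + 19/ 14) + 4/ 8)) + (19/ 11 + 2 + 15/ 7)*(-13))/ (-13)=456/ 143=3.19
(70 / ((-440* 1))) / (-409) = 7 / 17996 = 0.00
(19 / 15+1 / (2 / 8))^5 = 4052.09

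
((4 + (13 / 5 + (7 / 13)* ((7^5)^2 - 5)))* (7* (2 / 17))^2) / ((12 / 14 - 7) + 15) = 6782230902734 / 582335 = 11646613.90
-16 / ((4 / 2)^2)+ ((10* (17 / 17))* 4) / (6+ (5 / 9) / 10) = 284 / 109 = 2.61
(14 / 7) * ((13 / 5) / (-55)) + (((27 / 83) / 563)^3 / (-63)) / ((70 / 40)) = -129995670889200686 / 1374954211302639275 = -0.09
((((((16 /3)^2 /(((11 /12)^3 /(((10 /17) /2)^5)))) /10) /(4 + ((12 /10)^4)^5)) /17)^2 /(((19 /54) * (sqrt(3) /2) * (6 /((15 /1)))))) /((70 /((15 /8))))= 2263113856315612792968750000000000000000000 * sqrt(3) /139870931954424245069605442012386830783563121024411373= 0.00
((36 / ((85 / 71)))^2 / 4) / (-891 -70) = -1633284 / 6943225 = -0.24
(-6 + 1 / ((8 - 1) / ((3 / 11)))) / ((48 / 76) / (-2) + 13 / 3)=-26163 / 17633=-1.48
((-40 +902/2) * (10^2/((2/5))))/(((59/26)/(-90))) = -240435000/59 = -4075169.49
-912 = -912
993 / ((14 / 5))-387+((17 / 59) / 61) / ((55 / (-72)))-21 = -147882051 / 2771230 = -53.36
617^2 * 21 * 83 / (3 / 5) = 1105901545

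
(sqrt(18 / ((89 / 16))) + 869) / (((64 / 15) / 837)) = 37665 * sqrt(178) / 1424 + 10910295 / 64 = 170826.25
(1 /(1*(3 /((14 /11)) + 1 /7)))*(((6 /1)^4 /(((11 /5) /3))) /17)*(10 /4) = 19440 /187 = 103.96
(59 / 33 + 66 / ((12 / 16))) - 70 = 653 / 33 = 19.79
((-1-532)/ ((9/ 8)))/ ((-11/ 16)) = 68224/ 99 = 689.13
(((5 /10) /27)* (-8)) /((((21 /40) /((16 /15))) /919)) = -470528 /1701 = -276.62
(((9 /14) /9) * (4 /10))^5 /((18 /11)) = 11 /945393750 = 0.00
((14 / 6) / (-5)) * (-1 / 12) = 7 / 180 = 0.04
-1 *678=-678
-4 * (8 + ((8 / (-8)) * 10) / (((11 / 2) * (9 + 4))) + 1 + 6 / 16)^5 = -131627764931130603125 / 489857916461056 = -268706.01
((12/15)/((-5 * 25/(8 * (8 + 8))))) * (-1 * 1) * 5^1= 512/125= 4.10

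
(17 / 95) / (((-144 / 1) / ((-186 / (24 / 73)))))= 38471 / 54720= 0.70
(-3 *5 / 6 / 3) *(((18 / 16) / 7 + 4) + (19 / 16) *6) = -395 / 42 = -9.40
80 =80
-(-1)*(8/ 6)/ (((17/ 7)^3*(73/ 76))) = 104272/ 1075947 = 0.10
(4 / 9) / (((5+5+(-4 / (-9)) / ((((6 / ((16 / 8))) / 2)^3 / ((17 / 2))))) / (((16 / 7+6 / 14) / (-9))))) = -114 / 9457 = -0.01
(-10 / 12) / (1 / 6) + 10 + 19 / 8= 59 / 8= 7.38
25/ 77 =0.32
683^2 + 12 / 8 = 932981 / 2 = 466490.50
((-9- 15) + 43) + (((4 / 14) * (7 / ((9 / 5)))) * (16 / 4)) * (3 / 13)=781 / 39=20.03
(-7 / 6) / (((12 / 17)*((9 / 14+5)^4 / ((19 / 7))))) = -1551046 / 350550729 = -0.00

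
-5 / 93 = -0.05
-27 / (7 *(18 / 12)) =-18 / 7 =-2.57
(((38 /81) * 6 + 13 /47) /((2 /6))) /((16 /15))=19615 /2256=8.69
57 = 57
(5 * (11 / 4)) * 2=55 / 2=27.50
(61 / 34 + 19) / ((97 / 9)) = 6363 / 3298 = 1.93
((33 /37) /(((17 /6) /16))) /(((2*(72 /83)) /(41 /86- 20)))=-1532927 /27047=-56.68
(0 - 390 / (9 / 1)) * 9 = -390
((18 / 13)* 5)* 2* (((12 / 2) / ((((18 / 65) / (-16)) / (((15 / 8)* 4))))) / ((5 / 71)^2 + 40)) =-36295200 / 40333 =-899.89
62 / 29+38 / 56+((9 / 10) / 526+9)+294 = 81636643 / 266945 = 305.82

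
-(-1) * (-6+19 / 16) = -77 / 16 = -4.81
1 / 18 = 0.06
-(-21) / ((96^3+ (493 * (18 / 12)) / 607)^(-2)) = 24226198006974312069 / 1473796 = 16437958853853.80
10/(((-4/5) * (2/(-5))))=125/4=31.25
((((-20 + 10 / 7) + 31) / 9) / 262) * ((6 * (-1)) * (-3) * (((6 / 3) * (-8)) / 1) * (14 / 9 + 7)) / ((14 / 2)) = -5104 / 2751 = -1.86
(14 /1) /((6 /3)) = 7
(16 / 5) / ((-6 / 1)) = -8 / 15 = -0.53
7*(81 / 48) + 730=11869 / 16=741.81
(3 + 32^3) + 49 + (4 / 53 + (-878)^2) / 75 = 57105452 / 1325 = 43098.45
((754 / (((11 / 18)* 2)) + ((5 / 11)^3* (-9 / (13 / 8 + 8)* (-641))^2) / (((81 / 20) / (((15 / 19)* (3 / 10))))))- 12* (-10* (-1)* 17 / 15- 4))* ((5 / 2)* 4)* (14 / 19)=7502762913560 / 406975877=18435.40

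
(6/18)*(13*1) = 13/3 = 4.33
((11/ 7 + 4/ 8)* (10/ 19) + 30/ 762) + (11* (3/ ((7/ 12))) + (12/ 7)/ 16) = 3905751/ 67564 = 57.81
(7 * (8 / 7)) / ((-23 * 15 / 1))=-8 / 345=-0.02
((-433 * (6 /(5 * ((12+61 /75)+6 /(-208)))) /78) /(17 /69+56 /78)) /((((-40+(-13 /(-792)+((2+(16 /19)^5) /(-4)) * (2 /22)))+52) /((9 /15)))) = -54841082942707776 /2023330671084190685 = -0.03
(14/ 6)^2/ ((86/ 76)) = 1862/ 387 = 4.81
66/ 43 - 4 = -106/ 43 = -2.47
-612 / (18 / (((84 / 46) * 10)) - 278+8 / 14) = 42840 / 19351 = 2.21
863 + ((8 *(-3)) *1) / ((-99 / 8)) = 28543 / 33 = 864.94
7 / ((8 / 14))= 49 / 4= 12.25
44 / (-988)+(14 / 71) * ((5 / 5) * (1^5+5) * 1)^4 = 4480787 / 17537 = 255.50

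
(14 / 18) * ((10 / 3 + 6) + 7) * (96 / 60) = 2744 / 135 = 20.33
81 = 81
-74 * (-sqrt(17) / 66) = 37 * sqrt(17) / 33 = 4.62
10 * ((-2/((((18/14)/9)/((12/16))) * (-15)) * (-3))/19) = -21/19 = -1.11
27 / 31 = 0.87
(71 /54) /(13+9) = 0.06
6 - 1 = 5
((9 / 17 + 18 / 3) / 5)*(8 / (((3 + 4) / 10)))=1776 / 119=14.92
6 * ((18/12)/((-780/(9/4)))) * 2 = -27/520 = -0.05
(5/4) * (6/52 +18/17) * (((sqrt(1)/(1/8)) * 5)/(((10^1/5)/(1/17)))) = 1.73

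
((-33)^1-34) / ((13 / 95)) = -6365 / 13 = -489.62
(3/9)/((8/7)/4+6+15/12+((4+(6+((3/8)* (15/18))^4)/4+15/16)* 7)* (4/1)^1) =458752/258533091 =0.00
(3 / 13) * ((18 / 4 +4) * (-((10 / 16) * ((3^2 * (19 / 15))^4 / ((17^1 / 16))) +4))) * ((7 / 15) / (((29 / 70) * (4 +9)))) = -79608046 / 47125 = -1689.30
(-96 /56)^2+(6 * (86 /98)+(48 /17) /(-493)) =3366810 /410669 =8.20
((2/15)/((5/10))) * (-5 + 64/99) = -1724/1485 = -1.16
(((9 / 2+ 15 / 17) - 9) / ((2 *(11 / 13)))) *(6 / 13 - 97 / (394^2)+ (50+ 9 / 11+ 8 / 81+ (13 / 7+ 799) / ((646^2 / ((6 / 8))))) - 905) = 91916901300721379291 / 50371347756302496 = 1824.79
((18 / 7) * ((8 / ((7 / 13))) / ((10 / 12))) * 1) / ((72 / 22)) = 3432 / 245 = 14.01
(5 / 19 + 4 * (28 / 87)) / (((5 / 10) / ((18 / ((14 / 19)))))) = 15378 / 203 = 75.75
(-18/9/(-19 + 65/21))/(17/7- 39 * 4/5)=-735/168169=-0.00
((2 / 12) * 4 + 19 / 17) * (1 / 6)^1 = 91 / 306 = 0.30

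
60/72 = 5/6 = 0.83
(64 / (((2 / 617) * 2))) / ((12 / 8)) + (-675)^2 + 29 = 1386706 / 3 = 462235.33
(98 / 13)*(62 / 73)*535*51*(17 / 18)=469720370 / 2847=164987.84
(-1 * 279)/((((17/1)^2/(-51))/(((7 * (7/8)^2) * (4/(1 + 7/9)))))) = 593.71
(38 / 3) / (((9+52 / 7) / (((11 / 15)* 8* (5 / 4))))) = 5852 / 1035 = 5.65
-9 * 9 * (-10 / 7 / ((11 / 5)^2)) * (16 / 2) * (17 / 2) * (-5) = -8128.69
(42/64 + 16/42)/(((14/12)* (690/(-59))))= -41123/540960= -0.08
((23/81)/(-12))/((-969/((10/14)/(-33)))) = -115/217571508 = -0.00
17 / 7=2.43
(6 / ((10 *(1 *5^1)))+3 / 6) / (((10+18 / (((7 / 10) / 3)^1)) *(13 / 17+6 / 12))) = 3689 / 655750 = 0.01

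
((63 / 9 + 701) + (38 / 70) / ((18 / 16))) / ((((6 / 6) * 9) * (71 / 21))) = 223172 / 9585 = 23.28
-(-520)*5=2600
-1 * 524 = -524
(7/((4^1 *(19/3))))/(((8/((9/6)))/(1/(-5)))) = -0.01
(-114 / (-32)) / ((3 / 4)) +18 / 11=281 / 44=6.39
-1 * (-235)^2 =-55225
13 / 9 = 1.44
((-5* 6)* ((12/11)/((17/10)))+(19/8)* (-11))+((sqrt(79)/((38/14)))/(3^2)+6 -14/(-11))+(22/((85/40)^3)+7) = -12456227/432344+7* sqrt(79)/171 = -28.45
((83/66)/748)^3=0.00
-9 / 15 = -3 / 5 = -0.60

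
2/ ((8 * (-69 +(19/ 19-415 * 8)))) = -1/ 13552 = -0.00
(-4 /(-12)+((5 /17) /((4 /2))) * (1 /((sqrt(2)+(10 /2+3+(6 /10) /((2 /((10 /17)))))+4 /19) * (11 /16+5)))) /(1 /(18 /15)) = 187145318 /463451495 - 294576 * sqrt(2) /648832093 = 0.40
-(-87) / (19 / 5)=435 / 19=22.89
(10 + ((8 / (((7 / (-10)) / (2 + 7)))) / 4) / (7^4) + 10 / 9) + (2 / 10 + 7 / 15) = 11.77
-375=-375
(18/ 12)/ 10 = 0.15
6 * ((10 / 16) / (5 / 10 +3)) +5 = 85 / 14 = 6.07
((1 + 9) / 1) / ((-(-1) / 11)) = 110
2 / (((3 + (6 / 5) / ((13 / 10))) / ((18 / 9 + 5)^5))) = 436982 / 51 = 8568.27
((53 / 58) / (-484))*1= -53 / 28072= -0.00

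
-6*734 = -4404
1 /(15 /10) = 2 /3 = 0.67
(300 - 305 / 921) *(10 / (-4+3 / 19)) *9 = -7019.64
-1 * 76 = -76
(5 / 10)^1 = 1 / 2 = 0.50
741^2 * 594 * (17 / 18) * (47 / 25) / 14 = 14477618727 / 350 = 41364624.93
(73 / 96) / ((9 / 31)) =2263 / 864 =2.62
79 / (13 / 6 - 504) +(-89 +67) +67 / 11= -532139 / 33121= -16.07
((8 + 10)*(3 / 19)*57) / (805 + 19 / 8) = 432 / 2153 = 0.20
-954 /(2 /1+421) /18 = -53 /423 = -0.13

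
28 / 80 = 7 / 20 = 0.35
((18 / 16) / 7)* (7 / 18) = 1 / 16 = 0.06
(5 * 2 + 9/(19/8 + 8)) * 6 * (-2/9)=-3608/249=-14.49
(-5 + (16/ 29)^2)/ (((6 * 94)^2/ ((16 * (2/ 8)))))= -3949/ 66879684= -0.00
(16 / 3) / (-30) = -8 / 45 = -0.18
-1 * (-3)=3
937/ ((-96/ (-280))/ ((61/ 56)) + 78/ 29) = 8287765/ 26574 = 311.87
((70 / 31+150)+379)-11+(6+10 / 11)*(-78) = -18.65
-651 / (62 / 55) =-1155 / 2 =-577.50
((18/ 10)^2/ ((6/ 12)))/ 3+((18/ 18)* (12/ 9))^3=3058/ 675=4.53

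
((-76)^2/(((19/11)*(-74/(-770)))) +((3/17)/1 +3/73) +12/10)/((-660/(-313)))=625130693519/37881525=16502.26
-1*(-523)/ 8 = 523/ 8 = 65.38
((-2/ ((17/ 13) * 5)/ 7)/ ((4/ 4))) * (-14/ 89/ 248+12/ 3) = -573781/ 3283210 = -0.17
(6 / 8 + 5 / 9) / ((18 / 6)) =47 / 108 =0.44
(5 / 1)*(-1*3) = -15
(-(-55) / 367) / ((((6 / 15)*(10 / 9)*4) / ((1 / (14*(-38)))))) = -495 / 3123904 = -0.00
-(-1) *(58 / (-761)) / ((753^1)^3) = -0.00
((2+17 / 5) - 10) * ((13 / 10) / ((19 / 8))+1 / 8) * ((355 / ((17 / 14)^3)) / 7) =-40888687 / 466735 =-87.61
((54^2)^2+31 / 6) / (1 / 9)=153055101 / 2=76527550.50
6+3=9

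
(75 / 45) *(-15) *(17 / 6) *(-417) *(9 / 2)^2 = 4785075 / 8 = 598134.38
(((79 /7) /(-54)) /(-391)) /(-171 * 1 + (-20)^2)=79 /33845742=0.00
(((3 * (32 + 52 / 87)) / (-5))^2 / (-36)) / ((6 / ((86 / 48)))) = -21615283 / 6812100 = -3.17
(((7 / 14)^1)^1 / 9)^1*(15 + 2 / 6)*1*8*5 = 920 / 27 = 34.07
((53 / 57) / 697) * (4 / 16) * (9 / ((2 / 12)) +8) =1643 / 79458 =0.02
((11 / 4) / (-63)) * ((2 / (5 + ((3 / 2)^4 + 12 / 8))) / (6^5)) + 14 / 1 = 158601229 / 11328660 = 14.00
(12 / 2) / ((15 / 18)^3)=1296 / 125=10.37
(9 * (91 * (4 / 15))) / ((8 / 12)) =1638 / 5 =327.60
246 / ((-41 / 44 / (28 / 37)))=-7392 / 37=-199.78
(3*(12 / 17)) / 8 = 9 / 34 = 0.26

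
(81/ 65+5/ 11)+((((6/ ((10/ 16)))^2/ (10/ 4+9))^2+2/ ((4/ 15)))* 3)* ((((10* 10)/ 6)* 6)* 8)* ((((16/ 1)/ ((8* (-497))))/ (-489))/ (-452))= 29388718697528/ 17312275505525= 1.70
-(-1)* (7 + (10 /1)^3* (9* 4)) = 36007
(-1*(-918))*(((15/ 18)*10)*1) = 7650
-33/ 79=-0.42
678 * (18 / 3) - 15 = 4053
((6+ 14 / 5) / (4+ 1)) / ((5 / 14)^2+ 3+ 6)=8624 / 44725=0.19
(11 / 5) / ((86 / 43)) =11 / 10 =1.10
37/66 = 0.56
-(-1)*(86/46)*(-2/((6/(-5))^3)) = 5375/2484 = 2.16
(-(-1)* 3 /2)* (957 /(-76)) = -2871 /152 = -18.89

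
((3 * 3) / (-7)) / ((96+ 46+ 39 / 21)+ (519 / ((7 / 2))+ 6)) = -9 / 2087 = -0.00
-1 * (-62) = 62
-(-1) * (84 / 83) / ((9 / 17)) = 476 / 249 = 1.91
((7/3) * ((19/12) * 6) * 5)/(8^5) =665/196608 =0.00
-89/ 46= -1.93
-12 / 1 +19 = 7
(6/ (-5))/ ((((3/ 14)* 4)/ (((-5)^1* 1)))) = 7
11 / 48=0.23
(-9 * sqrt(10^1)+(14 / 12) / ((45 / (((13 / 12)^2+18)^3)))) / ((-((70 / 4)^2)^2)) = -21047437081 / 10802030400000+144 * sqrt(10) / 1500625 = -0.00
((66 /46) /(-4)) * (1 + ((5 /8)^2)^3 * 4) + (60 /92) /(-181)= -488706813 /1091305472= -0.45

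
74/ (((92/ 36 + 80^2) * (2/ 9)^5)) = 19663317/ 921968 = 21.33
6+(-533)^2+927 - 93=284929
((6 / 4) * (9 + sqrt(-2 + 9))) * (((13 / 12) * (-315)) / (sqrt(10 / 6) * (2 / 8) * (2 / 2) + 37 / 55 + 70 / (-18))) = 334459125 * sqrt(105) / 80286098 + 3010132125 * sqrt(15) / 80286098 + 6454047600 * sqrt(7) / 40143049 + 58086428400 / 40143049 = 2060.26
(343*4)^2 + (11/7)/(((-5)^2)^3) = 1882384.00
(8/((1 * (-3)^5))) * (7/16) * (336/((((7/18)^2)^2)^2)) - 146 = -1105567922/117649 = -9397.17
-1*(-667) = 667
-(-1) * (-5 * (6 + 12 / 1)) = -90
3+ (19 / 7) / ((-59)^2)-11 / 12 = 2.08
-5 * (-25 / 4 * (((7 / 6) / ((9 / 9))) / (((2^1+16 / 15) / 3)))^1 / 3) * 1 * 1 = 4375 / 368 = 11.89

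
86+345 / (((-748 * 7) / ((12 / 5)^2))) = 560386 / 6545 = 85.62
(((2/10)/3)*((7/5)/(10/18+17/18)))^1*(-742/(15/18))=-20776/375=-55.40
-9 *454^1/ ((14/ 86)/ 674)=-118420452/ 7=-16917207.43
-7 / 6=-1.17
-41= -41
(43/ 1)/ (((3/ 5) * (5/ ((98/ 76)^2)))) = 103243/ 4332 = 23.83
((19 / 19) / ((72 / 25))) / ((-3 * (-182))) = 25 / 39312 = 0.00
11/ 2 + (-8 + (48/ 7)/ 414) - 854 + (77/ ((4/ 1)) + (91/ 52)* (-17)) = -418753/ 483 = -866.98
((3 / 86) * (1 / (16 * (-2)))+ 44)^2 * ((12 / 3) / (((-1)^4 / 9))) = 131954195025 / 1893376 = 69692.55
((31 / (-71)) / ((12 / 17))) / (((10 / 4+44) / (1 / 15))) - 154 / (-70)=42157 / 19170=2.20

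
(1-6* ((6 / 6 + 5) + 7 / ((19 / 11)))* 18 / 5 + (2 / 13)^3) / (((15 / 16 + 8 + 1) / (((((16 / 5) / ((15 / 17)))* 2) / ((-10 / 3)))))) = 65439922944 / 1382736875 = 47.33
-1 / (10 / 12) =-6 / 5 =-1.20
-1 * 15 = -15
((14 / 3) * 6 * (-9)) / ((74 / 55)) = -187.30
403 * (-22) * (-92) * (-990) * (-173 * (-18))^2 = -7830472440098880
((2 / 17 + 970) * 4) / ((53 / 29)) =1913072 / 901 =2123.28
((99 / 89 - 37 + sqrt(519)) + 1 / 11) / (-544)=35045 / 532576 - sqrt(519) / 544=0.02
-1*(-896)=896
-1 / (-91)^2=-1 / 8281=-0.00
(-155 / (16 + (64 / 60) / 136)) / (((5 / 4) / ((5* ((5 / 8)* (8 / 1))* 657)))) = -259679250 / 2041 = -127231.38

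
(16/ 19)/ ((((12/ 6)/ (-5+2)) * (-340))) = 6/ 1615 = 0.00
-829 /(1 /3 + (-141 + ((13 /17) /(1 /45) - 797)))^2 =-2156229 /2122076356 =-0.00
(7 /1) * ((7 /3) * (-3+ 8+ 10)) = 245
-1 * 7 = -7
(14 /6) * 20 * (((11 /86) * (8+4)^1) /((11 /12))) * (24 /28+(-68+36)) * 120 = -12556800 /43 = -292018.60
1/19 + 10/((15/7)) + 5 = 554/57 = 9.72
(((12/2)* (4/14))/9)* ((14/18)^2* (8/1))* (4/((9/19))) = 17024/2187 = 7.78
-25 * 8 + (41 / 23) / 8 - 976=-216343 / 184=-1175.78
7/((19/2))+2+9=223/19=11.74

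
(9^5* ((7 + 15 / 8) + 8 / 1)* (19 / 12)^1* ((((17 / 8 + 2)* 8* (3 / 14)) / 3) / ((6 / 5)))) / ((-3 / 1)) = -925593075 / 896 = -1033027.99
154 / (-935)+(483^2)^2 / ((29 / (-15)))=-69390290839681 / 2465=-28150219407.58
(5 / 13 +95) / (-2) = -620 / 13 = -47.69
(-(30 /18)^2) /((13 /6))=-50 /39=-1.28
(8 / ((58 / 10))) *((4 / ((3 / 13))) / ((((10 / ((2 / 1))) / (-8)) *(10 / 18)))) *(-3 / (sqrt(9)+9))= 2496 / 145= 17.21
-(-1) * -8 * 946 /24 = -946 /3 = -315.33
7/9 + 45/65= 172/117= 1.47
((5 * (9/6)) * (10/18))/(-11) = -25/66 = -0.38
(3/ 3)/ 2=1/ 2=0.50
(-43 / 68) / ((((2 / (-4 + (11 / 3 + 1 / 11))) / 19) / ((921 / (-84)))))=-250819 / 15708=-15.97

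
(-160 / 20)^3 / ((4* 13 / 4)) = -512 / 13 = -39.38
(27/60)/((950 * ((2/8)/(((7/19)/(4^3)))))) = 63/5776000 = 0.00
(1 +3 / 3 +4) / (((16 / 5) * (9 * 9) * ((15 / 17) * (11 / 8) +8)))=85 / 33831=0.00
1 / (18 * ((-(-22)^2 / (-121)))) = 1 / 72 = 0.01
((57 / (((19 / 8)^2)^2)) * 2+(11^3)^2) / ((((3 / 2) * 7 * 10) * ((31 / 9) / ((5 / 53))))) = 36453484425 / 78885359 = 462.11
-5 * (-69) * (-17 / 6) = -1955 / 2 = -977.50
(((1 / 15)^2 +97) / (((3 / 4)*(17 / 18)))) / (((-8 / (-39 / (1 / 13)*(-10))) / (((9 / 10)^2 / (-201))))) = 49796019 / 142375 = 349.75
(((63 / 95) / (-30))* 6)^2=3969 / 225625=0.02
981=981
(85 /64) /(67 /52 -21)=-221 /3280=-0.07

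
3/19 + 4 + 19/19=98/19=5.16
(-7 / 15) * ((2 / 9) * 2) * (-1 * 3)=28 / 45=0.62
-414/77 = -5.38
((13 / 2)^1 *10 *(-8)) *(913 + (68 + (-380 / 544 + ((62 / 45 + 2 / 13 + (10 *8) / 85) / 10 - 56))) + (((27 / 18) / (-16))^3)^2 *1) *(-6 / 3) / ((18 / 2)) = 49363333298069429 / 462044528640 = 106836.74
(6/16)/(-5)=-3/40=-0.08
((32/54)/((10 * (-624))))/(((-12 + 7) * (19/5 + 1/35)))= 7/1411020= 0.00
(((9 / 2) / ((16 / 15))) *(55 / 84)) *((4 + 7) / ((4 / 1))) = 27225 / 3584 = 7.60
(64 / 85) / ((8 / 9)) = 72 / 85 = 0.85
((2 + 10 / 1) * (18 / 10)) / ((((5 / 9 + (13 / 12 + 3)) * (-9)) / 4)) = -1728 / 835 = -2.07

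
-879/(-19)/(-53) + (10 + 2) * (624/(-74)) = -3802731/37259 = -102.06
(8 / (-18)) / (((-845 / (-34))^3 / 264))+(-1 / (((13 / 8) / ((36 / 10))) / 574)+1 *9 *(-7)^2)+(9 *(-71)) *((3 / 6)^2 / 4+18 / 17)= -761722315048001 / 492334518000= -1547.16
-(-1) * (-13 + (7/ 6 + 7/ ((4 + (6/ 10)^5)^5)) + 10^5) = 201585039610035691164623297/ 2016088841443507031658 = 99988.17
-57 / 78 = -0.73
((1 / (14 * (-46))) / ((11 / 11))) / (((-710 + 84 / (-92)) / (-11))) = -11 / 457828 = -0.00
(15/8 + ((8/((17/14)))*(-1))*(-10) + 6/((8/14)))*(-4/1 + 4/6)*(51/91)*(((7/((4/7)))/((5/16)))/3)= -74501/39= -1910.28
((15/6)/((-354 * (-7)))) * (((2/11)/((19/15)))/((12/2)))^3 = 0.00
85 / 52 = 1.63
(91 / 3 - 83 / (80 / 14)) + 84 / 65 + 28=70357 / 1560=45.10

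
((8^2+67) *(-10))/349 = -1310/349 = -3.75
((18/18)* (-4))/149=-4/149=-0.03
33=33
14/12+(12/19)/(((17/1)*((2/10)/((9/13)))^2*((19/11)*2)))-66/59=64943701/367152162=0.18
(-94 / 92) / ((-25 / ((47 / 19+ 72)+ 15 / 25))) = 167602 / 54625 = 3.07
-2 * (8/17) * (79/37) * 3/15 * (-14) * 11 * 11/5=2141216/15725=136.17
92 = 92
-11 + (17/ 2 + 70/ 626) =-1495/ 626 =-2.39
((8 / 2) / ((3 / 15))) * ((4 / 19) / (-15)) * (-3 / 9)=16 / 171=0.09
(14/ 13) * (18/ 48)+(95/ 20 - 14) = -115/ 13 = -8.85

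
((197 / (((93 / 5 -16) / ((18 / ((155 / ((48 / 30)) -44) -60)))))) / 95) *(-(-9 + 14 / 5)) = -293136 / 23465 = -12.49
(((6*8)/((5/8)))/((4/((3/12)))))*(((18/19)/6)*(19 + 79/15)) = 8736/475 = 18.39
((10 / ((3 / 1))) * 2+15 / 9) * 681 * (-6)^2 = 204300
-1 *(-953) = 953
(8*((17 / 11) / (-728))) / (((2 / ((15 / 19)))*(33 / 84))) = -510 / 29887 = -0.02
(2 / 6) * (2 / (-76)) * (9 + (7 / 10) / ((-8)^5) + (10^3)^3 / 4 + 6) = -81920004915193 / 37355520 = -2192982.59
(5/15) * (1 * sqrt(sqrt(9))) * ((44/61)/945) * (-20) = -0.01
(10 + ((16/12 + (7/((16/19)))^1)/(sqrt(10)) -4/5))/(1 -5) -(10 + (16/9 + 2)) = -1447/90 -463 * sqrt(10)/1920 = -16.84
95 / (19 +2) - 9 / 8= 571 / 168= 3.40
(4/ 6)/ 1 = 2/ 3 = 0.67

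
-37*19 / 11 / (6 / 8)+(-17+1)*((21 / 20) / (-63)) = -4672 / 55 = -84.95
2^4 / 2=8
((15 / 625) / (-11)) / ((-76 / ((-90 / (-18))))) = 3 / 20900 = 0.00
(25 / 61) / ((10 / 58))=2.38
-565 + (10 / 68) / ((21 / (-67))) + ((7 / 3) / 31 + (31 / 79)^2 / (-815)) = -63653600652809 / 112582709610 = -565.39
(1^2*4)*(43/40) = 43/10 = 4.30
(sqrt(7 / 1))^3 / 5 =7*sqrt(7) / 5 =3.70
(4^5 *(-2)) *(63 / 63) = -2048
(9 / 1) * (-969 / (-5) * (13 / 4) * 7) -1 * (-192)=797451 / 20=39872.55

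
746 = 746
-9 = -9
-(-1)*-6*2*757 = -9084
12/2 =6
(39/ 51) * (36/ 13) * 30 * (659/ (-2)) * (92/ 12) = -2728260/ 17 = -160485.88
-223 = -223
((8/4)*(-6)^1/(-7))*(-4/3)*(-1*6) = 96/7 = 13.71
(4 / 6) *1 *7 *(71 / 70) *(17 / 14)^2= 20519 / 2940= 6.98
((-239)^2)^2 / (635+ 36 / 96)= 26102469128 / 5083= 5135248.70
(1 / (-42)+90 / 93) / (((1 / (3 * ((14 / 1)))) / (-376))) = -462104 / 31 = -14906.58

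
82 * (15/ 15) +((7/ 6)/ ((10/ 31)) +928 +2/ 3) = 60857/ 60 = 1014.28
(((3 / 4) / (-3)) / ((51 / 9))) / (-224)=3 / 15232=0.00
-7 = -7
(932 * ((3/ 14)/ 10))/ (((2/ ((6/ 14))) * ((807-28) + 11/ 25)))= 10485/ 1909628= 0.01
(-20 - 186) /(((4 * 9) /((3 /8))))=-103 /48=-2.15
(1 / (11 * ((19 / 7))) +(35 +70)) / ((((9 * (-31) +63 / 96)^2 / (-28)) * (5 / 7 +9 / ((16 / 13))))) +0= -0.00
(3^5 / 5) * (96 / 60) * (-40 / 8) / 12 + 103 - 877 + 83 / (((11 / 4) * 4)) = -43937 / 55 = -798.85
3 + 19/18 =73/18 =4.06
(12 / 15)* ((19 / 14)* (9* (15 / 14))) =513 / 49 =10.47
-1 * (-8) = 8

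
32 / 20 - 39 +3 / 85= -3176 / 85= -37.36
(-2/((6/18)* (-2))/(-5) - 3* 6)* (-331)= 30783/5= 6156.60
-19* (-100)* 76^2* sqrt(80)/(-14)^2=10974400* sqrt(5)/49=500806.21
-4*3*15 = -180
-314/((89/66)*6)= -3454/89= -38.81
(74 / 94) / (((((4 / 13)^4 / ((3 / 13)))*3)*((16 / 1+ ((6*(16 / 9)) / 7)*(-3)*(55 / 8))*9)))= -0.05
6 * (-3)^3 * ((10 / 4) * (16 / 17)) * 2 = -12960 / 17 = -762.35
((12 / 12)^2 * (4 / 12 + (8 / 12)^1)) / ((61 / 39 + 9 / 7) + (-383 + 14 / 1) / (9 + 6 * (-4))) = 1365 / 37469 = 0.04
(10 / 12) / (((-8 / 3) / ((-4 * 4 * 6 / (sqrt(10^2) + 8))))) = 5 / 3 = 1.67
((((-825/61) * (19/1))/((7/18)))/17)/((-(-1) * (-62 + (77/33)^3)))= 0.79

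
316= 316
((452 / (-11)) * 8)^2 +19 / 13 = 169983227 / 1573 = 108063.08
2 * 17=34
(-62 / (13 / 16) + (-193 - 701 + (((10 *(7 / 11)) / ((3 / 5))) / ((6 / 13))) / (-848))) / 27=-1059000103 / 29467152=-35.94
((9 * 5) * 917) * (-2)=-82530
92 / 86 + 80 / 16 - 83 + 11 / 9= -29299 / 387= -75.71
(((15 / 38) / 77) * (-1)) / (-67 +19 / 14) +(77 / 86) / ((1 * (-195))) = -14537917 / 3221030670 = -0.00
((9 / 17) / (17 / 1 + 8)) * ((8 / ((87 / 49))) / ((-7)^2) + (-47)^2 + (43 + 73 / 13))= 7660401 / 160225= 47.81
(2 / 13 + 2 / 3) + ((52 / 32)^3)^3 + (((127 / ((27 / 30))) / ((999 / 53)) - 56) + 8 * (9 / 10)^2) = 14823596264449663 / 392194267545600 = 37.80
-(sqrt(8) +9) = -9-2* sqrt(2) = -11.83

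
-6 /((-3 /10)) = 20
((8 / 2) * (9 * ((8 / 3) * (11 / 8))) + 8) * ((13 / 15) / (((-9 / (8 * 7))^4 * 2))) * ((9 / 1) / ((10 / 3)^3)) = 223734784 / 10125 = 22097.26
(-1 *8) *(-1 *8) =64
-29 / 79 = -0.37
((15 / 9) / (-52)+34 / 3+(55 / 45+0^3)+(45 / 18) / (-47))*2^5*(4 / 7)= 8777504 / 38493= 228.03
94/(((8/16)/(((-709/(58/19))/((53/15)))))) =-18994110/1537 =-12357.91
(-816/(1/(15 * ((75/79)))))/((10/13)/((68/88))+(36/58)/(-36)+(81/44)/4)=-1035489312000/128182319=-8078.25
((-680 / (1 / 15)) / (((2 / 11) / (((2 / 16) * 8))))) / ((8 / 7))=-98175 / 2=-49087.50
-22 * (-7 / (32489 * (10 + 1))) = 14 / 32489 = 0.00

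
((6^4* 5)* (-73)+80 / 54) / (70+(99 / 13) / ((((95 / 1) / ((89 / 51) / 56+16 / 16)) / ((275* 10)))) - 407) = 79033383520 / 18325737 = 4312.70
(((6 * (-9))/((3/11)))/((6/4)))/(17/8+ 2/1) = -32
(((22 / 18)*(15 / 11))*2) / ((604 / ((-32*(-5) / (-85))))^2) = 640 / 19768467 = 0.00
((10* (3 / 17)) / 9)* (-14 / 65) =-0.04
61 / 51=1.20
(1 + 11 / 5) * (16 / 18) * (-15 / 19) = -128 / 57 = -2.25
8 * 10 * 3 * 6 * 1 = 1440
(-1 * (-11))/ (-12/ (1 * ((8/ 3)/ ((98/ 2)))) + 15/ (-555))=-814/ 16319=-0.05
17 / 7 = 2.43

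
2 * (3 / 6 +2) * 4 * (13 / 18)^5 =1856465 / 472392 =3.93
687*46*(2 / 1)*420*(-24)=-637096320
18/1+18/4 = 45/2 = 22.50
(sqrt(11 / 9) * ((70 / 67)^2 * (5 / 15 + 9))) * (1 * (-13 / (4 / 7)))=-256.24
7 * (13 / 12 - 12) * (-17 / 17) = 917 / 12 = 76.42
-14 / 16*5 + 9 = 37 / 8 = 4.62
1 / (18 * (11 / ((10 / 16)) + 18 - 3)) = 5 / 2934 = 0.00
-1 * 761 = -761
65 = 65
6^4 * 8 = 10368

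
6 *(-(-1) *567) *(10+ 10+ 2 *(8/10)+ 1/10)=73823.40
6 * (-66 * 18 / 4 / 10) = -891 / 5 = -178.20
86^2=7396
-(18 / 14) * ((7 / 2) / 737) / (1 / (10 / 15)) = -3 / 737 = -0.00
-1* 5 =-5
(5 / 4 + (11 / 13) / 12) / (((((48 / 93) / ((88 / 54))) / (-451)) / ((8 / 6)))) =-15840473 / 6318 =-2507.20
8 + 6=14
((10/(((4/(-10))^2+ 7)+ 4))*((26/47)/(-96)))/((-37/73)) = 118625/11644344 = 0.01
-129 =-129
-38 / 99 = -0.38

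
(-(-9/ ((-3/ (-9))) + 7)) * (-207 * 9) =-37260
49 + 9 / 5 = 254 / 5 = 50.80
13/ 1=13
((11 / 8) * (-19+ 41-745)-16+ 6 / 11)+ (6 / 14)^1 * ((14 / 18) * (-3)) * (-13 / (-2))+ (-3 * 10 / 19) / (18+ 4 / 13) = -202184475 / 198968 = -1016.17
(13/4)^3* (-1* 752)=-103259/4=-25814.75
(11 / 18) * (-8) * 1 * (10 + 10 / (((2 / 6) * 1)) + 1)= -1804 / 9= -200.44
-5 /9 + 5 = 40 /9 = 4.44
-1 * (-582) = 582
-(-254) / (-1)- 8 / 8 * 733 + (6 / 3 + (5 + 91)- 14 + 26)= -877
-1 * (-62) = 62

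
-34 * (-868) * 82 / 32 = 151249 / 2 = 75624.50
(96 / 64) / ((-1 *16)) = -3 / 32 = -0.09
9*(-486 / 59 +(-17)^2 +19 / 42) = 2090553 / 826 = 2530.94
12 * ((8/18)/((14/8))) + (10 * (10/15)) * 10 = 488/7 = 69.71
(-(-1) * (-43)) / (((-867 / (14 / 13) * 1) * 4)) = 301 / 22542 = 0.01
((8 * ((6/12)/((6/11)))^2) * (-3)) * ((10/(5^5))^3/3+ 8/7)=-354492190888/15380859375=-23.05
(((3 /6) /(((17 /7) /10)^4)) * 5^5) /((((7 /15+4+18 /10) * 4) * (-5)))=-14068359375 /3925487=-3583.85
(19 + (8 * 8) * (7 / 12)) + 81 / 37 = 6496 / 111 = 58.52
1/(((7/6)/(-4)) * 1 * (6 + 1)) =-24/49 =-0.49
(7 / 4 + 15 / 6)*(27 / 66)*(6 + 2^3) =1071 / 44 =24.34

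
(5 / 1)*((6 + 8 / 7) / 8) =125 / 28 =4.46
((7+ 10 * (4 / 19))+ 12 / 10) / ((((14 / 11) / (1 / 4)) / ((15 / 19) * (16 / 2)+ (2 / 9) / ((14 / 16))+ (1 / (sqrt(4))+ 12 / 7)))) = 226461301 / 12736080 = 17.78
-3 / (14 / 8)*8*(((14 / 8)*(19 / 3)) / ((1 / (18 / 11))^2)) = -49248 / 121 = -407.01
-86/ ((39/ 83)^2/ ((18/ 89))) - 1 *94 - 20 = -192.78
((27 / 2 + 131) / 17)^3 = 4913 / 8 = 614.12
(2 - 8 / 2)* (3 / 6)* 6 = -6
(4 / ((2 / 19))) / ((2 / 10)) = 190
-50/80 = -5/8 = -0.62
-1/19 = -0.05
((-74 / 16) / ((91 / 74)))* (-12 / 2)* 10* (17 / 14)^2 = 5934615 / 17836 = 332.73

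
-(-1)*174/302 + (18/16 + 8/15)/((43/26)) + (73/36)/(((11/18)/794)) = 11297184047/4285380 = 2636.22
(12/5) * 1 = 12/5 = 2.40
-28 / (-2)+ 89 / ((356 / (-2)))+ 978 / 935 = 27201 / 1870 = 14.55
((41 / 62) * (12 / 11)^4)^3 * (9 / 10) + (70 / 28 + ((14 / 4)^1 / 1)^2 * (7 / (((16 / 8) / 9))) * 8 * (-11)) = -31745720303729779840247 / 934969197708953110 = -33953.76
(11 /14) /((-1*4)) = -11 /56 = -0.20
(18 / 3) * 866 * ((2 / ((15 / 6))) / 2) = 2078.40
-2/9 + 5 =43/9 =4.78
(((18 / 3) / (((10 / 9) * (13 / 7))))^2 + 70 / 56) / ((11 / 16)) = 656036 / 46475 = 14.12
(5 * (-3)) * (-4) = 60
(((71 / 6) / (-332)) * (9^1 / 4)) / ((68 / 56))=-1491 / 22576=-0.07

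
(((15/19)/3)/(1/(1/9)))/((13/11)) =0.02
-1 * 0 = 0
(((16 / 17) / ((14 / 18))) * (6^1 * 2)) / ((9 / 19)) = 3648 / 119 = 30.66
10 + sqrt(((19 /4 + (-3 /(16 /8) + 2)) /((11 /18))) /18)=sqrt(231) /22 + 10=10.69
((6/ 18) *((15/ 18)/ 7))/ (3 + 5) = 5/ 1008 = 0.00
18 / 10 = 9 / 5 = 1.80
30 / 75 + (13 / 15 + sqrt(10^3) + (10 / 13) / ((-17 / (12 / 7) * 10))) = 29213 / 23205 + 10 * sqrt(10) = 32.88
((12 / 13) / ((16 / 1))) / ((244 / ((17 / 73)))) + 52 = 48163699 / 926224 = 52.00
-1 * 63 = -63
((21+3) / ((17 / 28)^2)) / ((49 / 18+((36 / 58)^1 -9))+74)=9821952 / 10310075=0.95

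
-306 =-306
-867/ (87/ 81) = -23409/ 29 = -807.21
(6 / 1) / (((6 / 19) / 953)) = 18107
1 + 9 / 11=20 / 11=1.82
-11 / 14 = -0.79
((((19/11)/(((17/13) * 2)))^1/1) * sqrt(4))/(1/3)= 741/187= 3.96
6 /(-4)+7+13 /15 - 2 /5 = 5.97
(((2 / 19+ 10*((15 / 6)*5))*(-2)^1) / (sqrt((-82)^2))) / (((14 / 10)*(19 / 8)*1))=-95080 / 103607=-0.92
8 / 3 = 2.67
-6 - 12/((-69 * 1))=-134/23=-5.83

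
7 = 7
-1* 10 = -10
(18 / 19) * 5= 90 / 19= 4.74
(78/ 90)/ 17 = 0.05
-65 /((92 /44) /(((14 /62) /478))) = -5005 /340814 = -0.01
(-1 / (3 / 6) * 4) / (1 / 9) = -72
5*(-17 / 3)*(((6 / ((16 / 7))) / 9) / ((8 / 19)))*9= -11305 / 64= -176.64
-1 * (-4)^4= -256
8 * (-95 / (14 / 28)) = -1520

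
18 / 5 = 3.60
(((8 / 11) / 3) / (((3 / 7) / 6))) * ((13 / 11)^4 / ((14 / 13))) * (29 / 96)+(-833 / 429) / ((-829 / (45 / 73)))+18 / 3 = 35845277836493 / 4561279335756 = 7.86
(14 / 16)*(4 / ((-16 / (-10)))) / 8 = 35 / 128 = 0.27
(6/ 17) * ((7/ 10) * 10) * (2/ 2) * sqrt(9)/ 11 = 126/ 187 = 0.67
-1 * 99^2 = -9801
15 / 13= 1.15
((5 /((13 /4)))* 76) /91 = 1520 /1183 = 1.28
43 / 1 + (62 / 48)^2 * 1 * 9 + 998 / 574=1097567 / 18368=59.75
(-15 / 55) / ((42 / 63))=-9 / 22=-0.41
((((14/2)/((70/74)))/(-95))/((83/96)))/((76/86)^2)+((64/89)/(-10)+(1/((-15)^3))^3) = -364777793246292433/1947826335427734375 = -0.19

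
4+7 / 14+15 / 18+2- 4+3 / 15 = 53 / 15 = 3.53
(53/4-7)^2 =39.06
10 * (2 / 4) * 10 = 50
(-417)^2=173889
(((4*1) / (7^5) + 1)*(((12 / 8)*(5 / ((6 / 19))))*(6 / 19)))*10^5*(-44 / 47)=-554763000000 / 789929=-702294.76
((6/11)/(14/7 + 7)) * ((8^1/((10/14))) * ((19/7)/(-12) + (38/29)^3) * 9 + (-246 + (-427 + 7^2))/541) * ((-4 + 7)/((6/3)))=13381358142/725694695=18.44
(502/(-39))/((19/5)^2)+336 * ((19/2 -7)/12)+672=10434068/14079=741.11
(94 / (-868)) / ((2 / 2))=-0.11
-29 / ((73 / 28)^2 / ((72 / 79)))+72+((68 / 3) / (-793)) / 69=4706896240972 / 69106093641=68.11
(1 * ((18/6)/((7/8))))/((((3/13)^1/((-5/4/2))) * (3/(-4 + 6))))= -130/21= -6.19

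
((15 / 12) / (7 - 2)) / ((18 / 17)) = 17 / 72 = 0.24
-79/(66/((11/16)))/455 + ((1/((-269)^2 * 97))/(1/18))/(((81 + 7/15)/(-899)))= -26469396521/14409761140320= -0.00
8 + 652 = 660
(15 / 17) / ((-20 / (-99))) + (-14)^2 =13625 / 68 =200.37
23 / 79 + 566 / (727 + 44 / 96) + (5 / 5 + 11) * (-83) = -17370497 / 17459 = -994.93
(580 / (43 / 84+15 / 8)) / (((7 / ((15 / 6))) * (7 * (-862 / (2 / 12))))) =-2900 / 1209817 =-0.00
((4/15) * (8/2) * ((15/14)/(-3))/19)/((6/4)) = -16/1197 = -0.01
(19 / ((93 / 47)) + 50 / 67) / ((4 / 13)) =838253 / 24924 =33.63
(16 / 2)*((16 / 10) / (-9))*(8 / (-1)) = 512 / 45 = 11.38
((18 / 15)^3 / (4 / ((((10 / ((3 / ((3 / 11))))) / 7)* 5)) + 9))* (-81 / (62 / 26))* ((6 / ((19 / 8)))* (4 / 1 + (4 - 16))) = 87340032 / 1116155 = 78.25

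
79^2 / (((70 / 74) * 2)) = 230917 / 70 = 3298.81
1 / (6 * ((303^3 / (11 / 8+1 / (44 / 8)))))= 137 / 14687971056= 0.00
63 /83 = 0.76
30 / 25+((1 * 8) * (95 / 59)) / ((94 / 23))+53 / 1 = 795183 / 13865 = 57.35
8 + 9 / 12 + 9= 71 / 4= 17.75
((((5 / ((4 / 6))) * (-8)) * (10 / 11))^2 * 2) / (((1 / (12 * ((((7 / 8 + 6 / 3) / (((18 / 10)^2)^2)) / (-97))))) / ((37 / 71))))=-21275000000 / 202498461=-105.06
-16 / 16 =-1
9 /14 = 0.64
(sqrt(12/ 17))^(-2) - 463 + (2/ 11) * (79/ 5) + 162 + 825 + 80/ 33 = 116757/ 220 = 530.71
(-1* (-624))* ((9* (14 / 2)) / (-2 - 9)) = -39312 / 11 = -3573.82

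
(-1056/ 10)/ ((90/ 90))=-528/ 5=-105.60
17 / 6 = 2.83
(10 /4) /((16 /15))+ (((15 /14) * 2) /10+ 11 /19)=3.14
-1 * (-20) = 20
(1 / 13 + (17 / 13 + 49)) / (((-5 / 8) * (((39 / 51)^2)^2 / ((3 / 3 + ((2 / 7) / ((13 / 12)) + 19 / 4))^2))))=-52427422182971 / 6149354666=-8525.68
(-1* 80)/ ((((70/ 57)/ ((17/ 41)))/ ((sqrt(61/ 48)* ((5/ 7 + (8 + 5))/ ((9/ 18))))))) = -124032* sqrt(183)/ 2009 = -835.18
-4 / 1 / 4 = -1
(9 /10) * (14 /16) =0.79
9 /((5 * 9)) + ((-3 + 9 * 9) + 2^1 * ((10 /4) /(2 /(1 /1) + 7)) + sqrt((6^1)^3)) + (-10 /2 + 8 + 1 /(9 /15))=6 * sqrt(6) + 3754 /45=98.12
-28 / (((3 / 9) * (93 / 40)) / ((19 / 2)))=-10640 / 31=-343.23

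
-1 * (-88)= 88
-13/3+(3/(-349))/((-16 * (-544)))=-4.33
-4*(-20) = 80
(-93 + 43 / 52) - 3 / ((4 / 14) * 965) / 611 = -217386557 / 2358460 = -92.17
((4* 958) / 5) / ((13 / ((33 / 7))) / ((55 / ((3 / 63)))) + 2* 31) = 4173048 / 337603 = 12.36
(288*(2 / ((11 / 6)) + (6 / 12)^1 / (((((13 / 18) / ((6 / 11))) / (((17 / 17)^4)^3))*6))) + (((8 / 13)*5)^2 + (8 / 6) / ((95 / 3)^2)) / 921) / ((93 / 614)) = 933635532056 / 425537775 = 2194.01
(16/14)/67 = 0.02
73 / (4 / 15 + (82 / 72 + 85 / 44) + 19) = 36135 / 11057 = 3.27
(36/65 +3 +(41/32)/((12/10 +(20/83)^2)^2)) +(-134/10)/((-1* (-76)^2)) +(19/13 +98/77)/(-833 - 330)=78708070278370064297/18038503073166759040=4.36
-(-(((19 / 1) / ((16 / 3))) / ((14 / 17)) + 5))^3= 9116230969 / 11239424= 811.09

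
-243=-243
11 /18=0.61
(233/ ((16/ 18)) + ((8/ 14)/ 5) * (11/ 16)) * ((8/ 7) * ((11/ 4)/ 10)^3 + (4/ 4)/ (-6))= -1762521919/ 47040000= -37.47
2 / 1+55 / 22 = 9 / 2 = 4.50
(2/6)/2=1/6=0.17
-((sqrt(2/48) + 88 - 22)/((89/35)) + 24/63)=-49222/1869 - 35 * sqrt(6)/1068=-26.42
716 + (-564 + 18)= 170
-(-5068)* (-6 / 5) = -30408 / 5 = -6081.60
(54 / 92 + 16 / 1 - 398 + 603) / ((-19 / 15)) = -152895 / 874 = -174.94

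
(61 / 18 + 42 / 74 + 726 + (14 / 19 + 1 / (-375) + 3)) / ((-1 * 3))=-1160515157 / 4745250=-244.56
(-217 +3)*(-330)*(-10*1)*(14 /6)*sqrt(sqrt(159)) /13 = -450101.47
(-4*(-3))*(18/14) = 108/7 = 15.43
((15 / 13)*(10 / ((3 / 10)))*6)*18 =54000 / 13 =4153.85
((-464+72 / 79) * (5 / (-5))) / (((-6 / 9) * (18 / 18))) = -54876 / 79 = -694.63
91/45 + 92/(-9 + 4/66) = -4391/531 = -8.27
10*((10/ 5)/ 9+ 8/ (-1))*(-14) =9800/ 9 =1088.89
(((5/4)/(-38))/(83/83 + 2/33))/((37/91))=-429/5624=-0.08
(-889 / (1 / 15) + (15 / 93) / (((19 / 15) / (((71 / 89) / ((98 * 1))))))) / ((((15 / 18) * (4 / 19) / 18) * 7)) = -369928782567 / 1892674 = -195452.98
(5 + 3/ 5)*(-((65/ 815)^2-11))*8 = 13085632/ 26569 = 492.52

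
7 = 7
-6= -6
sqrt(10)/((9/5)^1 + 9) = 5 * sqrt(10)/54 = 0.29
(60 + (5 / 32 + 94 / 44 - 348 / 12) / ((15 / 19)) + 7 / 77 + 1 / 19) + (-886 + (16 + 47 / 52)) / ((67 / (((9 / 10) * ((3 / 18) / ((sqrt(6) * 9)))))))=2639839 / 100320 - 45193 * sqrt(6) / 1254240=26.23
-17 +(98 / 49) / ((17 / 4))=-281 / 17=-16.53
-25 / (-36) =25 / 36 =0.69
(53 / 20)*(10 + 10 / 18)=1007 / 36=27.97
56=56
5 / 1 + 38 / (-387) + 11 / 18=4267 / 774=5.51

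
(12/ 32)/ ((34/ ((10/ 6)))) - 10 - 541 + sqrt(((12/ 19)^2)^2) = -550.58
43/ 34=1.26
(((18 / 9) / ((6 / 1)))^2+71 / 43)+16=6874 / 387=17.76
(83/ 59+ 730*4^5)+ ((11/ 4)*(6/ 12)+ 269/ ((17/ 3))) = 5998503705/ 8024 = 747570.25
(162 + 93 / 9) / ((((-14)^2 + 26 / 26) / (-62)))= -32054 / 591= -54.24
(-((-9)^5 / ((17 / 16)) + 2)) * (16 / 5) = 3023200 / 17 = 177835.29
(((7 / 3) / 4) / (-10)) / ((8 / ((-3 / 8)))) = 7 / 2560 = 0.00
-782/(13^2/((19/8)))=-7429/676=-10.99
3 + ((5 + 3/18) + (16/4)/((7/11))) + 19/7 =103/6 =17.17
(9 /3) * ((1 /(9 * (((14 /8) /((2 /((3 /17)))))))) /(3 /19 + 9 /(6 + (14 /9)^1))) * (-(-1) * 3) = 175712 /36603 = 4.80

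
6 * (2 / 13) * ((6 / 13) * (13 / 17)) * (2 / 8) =18 / 221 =0.08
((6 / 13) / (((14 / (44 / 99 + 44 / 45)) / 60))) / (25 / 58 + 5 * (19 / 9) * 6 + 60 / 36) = 14848 / 345345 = 0.04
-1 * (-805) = 805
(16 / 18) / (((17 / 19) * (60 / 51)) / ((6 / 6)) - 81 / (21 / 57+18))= -53048 / 200349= -0.26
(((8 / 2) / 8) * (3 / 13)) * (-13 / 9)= -1 / 6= -0.17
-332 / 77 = -4.31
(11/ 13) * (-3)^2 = 99/ 13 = 7.62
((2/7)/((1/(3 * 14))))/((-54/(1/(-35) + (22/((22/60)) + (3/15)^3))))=-34988/2625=-13.33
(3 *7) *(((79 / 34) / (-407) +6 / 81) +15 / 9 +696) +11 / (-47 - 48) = 173358776123 / 11831490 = 14652.32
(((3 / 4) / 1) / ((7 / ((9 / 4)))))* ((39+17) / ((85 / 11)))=297 / 170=1.75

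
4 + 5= 9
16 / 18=8 / 9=0.89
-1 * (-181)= 181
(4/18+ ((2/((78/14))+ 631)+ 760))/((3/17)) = 2767855/351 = 7885.63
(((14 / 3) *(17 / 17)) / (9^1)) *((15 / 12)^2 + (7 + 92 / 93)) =99491 / 20088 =4.95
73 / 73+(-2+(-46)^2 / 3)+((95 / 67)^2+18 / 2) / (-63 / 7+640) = 5985345445 / 8497677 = 704.35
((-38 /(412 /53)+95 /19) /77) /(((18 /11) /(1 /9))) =23 /233604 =0.00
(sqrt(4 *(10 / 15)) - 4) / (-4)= 1 - sqrt(6) / 6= 0.59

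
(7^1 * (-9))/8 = -63/8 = -7.88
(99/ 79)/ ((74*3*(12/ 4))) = 11/ 5846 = 0.00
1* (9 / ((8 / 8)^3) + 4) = 13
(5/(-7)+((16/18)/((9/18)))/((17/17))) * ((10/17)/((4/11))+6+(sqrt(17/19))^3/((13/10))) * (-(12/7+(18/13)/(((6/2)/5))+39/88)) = -9849067/272272 - 22626235 * sqrt(323)/131535404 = -39.27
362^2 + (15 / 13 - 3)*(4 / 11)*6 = 18738716 / 143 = 131039.97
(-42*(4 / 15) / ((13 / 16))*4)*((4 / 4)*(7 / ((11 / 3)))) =-75264 / 715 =-105.26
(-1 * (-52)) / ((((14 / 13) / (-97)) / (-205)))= 6721130 / 7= 960161.43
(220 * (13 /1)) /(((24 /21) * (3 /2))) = 5005 /3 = 1668.33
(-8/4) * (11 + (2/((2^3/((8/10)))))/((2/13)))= -123/5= -24.60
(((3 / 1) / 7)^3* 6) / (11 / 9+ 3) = 729 / 6517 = 0.11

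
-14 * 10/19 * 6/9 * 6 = -29.47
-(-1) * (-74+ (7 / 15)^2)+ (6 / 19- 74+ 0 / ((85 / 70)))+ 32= -115.47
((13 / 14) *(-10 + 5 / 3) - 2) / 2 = -409 / 84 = -4.87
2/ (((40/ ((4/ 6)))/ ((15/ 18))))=1/ 36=0.03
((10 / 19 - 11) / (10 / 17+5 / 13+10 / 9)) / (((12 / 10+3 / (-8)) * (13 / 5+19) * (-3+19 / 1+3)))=-439790 / 29627631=-0.01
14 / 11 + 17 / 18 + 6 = 1627 / 198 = 8.22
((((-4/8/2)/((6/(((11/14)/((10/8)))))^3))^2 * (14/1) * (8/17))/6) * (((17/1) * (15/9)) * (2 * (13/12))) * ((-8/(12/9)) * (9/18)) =-23030293/1378384087500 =-0.00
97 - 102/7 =577/7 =82.43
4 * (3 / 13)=12 / 13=0.92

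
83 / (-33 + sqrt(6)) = -913 / 361-83 * sqrt(6) / 1083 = -2.72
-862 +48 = -814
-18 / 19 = -0.95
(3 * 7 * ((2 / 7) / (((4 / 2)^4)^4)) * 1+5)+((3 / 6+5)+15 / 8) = 405507 / 32768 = 12.38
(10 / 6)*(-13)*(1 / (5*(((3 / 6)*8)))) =-1.08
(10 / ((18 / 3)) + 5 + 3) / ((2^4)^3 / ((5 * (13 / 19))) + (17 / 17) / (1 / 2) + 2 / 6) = 1885 / 233927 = 0.01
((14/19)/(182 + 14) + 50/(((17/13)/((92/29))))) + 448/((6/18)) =192156765/131138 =1465.30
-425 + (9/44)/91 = -1701691/4004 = -425.00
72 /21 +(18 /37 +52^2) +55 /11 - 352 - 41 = 600858 /259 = 2319.92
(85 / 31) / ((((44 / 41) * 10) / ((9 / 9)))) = 0.26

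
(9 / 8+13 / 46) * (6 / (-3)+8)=777 / 92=8.45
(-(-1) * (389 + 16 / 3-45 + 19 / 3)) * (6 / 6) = 1067 / 3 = 355.67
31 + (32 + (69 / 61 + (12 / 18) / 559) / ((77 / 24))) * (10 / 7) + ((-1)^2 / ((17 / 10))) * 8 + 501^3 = 39290973561101484 / 312449137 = 125751582.92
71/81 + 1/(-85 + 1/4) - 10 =-9.14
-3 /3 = -1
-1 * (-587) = 587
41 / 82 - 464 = -927 / 2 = -463.50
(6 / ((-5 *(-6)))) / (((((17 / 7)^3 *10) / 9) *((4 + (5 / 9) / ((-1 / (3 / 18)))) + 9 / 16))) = 0.00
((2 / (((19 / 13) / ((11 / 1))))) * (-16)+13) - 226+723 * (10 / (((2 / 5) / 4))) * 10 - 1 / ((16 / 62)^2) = 878597869 / 1216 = 722531.14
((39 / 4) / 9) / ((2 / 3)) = 13 / 8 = 1.62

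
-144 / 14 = -72 / 7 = -10.29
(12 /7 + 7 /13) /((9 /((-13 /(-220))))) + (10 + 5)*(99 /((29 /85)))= 349896889 /80388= 4352.60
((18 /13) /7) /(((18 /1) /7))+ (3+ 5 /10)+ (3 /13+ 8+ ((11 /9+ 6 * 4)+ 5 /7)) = 61825 /1638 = 37.74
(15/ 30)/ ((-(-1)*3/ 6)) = 1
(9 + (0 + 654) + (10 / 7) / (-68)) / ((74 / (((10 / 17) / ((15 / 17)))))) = 157789 / 26418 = 5.97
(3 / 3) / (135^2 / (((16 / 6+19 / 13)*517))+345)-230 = -230.00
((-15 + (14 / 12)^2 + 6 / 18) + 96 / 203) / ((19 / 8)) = -187562 / 34713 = -5.40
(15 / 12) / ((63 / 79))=395 / 252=1.57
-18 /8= -9 /4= -2.25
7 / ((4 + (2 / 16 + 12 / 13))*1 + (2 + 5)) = 104 / 179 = 0.58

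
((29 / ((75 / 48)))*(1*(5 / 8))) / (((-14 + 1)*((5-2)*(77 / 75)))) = -290 / 1001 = -0.29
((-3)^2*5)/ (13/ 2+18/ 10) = 450/ 83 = 5.42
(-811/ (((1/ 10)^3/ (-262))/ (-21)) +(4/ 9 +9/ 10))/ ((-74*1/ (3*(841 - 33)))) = 2192469673934/ 15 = 146164644928.93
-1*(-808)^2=-652864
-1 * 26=-26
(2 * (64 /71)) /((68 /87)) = 2784 /1207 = 2.31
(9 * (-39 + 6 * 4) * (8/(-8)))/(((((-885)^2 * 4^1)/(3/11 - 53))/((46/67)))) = -4002/2565497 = -0.00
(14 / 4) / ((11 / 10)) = 35 / 11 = 3.18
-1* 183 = -183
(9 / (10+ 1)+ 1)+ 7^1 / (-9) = 103 / 99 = 1.04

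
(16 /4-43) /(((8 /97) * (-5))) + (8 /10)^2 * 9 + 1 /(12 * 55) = 662221 /6600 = 100.34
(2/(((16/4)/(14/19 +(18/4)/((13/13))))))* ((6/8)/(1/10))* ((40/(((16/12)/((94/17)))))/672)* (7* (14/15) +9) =10896245/144704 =75.30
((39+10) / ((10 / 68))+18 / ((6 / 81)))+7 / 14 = 5767 / 10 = 576.70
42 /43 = 0.98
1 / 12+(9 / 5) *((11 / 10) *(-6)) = -3539 / 300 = -11.80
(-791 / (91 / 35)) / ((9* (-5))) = 791 / 117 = 6.76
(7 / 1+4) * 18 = 198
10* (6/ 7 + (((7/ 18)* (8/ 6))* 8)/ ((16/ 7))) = 5050/ 189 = 26.72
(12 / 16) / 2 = 3 / 8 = 0.38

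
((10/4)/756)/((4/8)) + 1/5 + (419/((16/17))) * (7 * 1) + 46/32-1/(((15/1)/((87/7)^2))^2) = 4881325052/1620675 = 3011.91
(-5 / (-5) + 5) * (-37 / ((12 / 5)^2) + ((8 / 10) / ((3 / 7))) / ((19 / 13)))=-70403 / 2280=-30.88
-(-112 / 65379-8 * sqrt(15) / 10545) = 112 / 65379 + 8 * sqrt(15) / 10545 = 0.00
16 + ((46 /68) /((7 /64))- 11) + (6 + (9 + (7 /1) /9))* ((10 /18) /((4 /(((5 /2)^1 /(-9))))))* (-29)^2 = -173759029 /347004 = -500.74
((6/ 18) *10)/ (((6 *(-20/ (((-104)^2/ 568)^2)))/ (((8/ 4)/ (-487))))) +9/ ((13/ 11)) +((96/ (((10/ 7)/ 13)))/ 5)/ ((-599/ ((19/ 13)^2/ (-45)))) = 164967143530607/ 21506431532625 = 7.67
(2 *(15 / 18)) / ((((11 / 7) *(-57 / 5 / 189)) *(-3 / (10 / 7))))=1750 / 209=8.37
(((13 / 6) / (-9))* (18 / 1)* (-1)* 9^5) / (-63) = -28431 / 7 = -4061.57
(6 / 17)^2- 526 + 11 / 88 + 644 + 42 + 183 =793593 / 2312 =343.25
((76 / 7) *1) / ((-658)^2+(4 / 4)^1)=0.00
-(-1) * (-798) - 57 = -855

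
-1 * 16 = -16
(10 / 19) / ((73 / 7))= 70 / 1387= 0.05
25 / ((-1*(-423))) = 25 / 423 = 0.06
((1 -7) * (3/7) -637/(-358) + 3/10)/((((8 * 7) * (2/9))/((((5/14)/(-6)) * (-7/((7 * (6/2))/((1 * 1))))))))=-3083/3929408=-0.00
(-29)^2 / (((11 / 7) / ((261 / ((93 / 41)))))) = 20998929 / 341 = 61580.44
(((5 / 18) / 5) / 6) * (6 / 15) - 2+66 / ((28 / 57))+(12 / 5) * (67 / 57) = 2427191 / 17955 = 135.18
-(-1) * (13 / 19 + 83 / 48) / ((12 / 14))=15407 / 5472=2.82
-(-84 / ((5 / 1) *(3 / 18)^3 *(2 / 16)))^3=3058222453751808 / 125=24465779630014.46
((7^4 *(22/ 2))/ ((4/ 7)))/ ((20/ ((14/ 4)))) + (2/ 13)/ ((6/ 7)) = 50472541/ 6240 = 8088.55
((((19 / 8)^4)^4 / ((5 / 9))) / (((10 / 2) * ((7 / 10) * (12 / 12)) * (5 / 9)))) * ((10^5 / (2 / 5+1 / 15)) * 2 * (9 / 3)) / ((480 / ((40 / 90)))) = 973489770790721440923375 / 862017116176384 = 1129316057.10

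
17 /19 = 0.89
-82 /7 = -11.71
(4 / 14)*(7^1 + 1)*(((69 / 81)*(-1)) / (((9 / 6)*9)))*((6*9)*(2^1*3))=-2944 / 63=-46.73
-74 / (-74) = 1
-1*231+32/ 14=-1601/ 7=-228.71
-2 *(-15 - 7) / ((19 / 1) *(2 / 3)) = 3.47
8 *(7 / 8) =7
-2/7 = -0.29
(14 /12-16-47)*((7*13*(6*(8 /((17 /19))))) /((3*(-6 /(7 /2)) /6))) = 17960852 /51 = 352173.57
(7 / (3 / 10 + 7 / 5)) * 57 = 234.71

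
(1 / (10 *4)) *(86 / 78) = 43 / 1560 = 0.03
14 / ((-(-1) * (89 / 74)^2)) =76664 / 7921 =9.68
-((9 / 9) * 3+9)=-12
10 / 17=0.59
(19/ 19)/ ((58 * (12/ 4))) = 1/ 174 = 0.01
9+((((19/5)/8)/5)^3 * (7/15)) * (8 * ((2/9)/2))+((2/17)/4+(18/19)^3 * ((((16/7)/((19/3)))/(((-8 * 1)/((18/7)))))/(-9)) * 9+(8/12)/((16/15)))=142938530922985109/14655248055000000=9.75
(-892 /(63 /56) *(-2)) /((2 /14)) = 11100.44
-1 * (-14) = 14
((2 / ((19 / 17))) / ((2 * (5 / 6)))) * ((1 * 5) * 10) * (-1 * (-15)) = 15300 / 19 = 805.26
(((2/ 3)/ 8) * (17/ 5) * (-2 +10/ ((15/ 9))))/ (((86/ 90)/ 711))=36261/ 43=843.28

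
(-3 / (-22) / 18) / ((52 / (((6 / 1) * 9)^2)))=243 / 572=0.42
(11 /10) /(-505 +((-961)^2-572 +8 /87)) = 957 /802526360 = 0.00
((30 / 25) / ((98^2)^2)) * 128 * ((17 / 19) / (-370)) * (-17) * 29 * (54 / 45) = 1206864 / 506581887875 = 0.00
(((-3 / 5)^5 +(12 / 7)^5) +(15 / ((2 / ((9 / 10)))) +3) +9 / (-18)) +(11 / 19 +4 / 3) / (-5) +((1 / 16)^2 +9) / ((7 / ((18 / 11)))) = 108329906553269 / 4215195600000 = 25.70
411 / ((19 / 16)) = 6576 / 19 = 346.11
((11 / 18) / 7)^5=161051 / 31757969376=0.00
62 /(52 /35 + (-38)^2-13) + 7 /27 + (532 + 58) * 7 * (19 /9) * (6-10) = -47210595131 /1353699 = -34875.25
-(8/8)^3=-1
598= 598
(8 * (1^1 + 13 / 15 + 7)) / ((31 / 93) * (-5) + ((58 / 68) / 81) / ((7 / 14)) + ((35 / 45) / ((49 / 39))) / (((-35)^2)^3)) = -1256870738025000 / 29158569337783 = -43.10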